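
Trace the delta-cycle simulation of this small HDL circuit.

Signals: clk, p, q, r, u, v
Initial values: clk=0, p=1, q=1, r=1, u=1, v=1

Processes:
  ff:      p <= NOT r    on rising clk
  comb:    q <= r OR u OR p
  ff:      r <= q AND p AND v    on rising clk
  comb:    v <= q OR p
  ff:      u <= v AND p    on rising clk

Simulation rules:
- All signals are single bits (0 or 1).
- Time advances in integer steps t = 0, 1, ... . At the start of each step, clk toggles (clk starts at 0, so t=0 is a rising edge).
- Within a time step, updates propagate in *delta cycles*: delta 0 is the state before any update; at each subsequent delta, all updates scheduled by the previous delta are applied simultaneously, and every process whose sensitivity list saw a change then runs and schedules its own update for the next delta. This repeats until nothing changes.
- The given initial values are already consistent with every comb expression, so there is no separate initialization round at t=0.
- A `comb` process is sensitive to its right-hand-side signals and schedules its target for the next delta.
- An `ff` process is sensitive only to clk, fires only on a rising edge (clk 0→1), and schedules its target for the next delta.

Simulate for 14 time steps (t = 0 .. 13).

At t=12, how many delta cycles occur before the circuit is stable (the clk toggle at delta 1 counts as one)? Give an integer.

t0.Δ0 clk=0 r=1 p=1 v=1 q=1 u=1
t0.Δ1 clk=1 r=1 p=1 v=1 q=1 u=1
t0.Δ2 clk=1 r=1 p=0 v=1 q=1 u=1
t1.Δ0 clk=1 r=1 p=0 v=1 q=1 u=1
t1.Δ1 clk=0 r=1 p=0 v=1 q=1 u=1
t2.Δ0 clk=0 r=1 p=0 v=1 q=1 u=1
t2.Δ1 clk=1 r=1 p=0 v=1 q=1 u=1
t2.Δ2 clk=1 r=0 p=0 v=1 q=1 u=0
t2.Δ3 clk=1 r=0 p=0 v=1 q=0 u=0
t2.Δ4 clk=1 r=0 p=0 v=0 q=0 u=0
t3.Δ0 clk=1 r=0 p=0 v=0 q=0 u=0
t3.Δ1 clk=0 r=0 p=0 v=0 q=0 u=0
t4.Δ0 clk=0 r=0 p=0 v=0 q=0 u=0
t4.Δ1 clk=1 r=0 p=0 v=0 q=0 u=0
t4.Δ2 clk=1 r=0 p=1 v=0 q=0 u=0
t4.Δ3 clk=1 r=0 p=1 v=1 q=1 u=0
t5.Δ0 clk=1 r=0 p=1 v=1 q=1 u=0
t5.Δ1 clk=0 r=0 p=1 v=1 q=1 u=0
t6.Δ0 clk=0 r=0 p=1 v=1 q=1 u=0
t6.Δ1 clk=1 r=0 p=1 v=1 q=1 u=0
t6.Δ2 clk=1 r=1 p=1 v=1 q=1 u=1
t7.Δ0 clk=1 r=1 p=1 v=1 q=1 u=1
t7.Δ1 clk=0 r=1 p=1 v=1 q=1 u=1
t8.Δ0 clk=0 r=1 p=1 v=1 q=1 u=1
t8.Δ1 clk=1 r=1 p=1 v=1 q=1 u=1
t8.Δ2 clk=1 r=1 p=0 v=1 q=1 u=1
t9.Δ0 clk=1 r=1 p=0 v=1 q=1 u=1
t9.Δ1 clk=0 r=1 p=0 v=1 q=1 u=1
t10.Δ0 clk=0 r=1 p=0 v=1 q=1 u=1
t10.Δ1 clk=1 r=1 p=0 v=1 q=1 u=1
t10.Δ2 clk=1 r=0 p=0 v=1 q=1 u=0
t10.Δ3 clk=1 r=0 p=0 v=1 q=0 u=0
t10.Δ4 clk=1 r=0 p=0 v=0 q=0 u=0
t11.Δ0 clk=1 r=0 p=0 v=0 q=0 u=0
t11.Δ1 clk=0 r=0 p=0 v=0 q=0 u=0
t12.Δ0 clk=0 r=0 p=0 v=0 q=0 u=0
t12.Δ1 clk=1 r=0 p=0 v=0 q=0 u=0
t12.Δ2 clk=1 r=0 p=1 v=0 q=0 u=0
t12.Δ3 clk=1 r=0 p=1 v=1 q=1 u=0
t13.Δ0 clk=1 r=0 p=1 v=1 q=1 u=0
t13.Δ1 clk=0 r=0 p=1 v=1 q=1 u=0

3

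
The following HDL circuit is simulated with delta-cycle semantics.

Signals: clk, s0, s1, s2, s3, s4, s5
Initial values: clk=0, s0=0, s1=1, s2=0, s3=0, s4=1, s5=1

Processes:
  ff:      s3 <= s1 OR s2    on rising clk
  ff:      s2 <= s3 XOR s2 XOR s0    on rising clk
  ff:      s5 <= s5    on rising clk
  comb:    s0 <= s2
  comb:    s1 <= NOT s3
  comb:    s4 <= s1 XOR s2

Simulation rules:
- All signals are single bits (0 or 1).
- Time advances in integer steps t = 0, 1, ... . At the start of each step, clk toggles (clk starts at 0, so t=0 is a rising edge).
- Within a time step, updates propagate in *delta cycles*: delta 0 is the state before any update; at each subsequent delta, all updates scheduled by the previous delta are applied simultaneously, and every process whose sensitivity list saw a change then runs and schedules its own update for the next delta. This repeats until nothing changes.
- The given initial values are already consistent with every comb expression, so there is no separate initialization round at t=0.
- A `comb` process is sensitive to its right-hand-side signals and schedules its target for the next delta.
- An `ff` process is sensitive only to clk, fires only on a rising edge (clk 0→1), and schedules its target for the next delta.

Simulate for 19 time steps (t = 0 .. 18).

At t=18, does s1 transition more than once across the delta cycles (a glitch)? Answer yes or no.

t=0 Δ0: s0=0 s5=1 clk=0 s2=0 s4=1 s3=0 s1=1
  Δ1: clk:0→1
  Δ2: s3:0→1
  Δ3: s1:1→0
  Δ4: s4:1→0
  (4Δ to stable)
t=1 Δ0: s0=0 s5=1 clk=1 s2=0 s4=0 s3=1 s1=0
  Δ1: clk:1→0
  (1Δ to stable)
t=2 Δ0: s0=0 s5=1 clk=0 s2=0 s4=0 s3=1 s1=0
  Δ1: clk:0→1
  Δ2: s2:0→1, s3:1→0
  Δ3: s0:0→1, s4:0→1, s1:0→1
  Δ4: s4:1→0
  (4Δ to stable)
t=3 Δ0: s0=1 s5=1 clk=1 s2=1 s4=0 s3=0 s1=1
  Δ1: clk:1→0
  (1Δ to stable)
t=4 Δ0: s0=1 s5=1 clk=0 s2=1 s4=0 s3=0 s1=1
  Δ1: clk:0→1
  Δ2: s2:1→0, s3:0→1
  Δ3: s0:1→0, s4:0→1, s1:1→0
  Δ4: s4:1→0
  (4Δ to stable)
t=5 Δ0: s0=0 s5=1 clk=1 s2=0 s4=0 s3=1 s1=0
  Δ1: clk:1→0
  (1Δ to stable)
t=6 Δ0: s0=0 s5=1 clk=0 s2=0 s4=0 s3=1 s1=0
  Δ1: clk:0→1
  Δ2: s2:0→1, s3:1→0
  Δ3: s0:0→1, s4:0→1, s1:0→1
  Δ4: s4:1→0
  (4Δ to stable)
t=7 Δ0: s0=1 s5=1 clk=1 s2=1 s4=0 s3=0 s1=1
  Δ1: clk:1→0
  (1Δ to stable)
t=8 Δ0: s0=1 s5=1 clk=0 s2=1 s4=0 s3=0 s1=1
  Δ1: clk:0→1
  Δ2: s2:1→0, s3:0→1
  Δ3: s0:1→0, s4:0→1, s1:1→0
  Δ4: s4:1→0
  (4Δ to stable)
t=9 Δ0: s0=0 s5=1 clk=1 s2=0 s4=0 s3=1 s1=0
  Δ1: clk:1→0
  (1Δ to stable)
t=10 Δ0: s0=0 s5=1 clk=0 s2=0 s4=0 s3=1 s1=0
  Δ1: clk:0→1
  Δ2: s2:0→1, s3:1→0
  Δ3: s0:0→1, s4:0→1, s1:0→1
  Δ4: s4:1→0
  (4Δ to stable)
t=11 Δ0: s0=1 s5=1 clk=1 s2=1 s4=0 s3=0 s1=1
  Δ1: clk:1→0
  (1Δ to stable)
t=12 Δ0: s0=1 s5=1 clk=0 s2=1 s4=0 s3=0 s1=1
  Δ1: clk:0→1
  Δ2: s2:1→0, s3:0→1
  Δ3: s0:1→0, s4:0→1, s1:1→0
  Δ4: s4:1→0
  (4Δ to stable)
t=13 Δ0: s0=0 s5=1 clk=1 s2=0 s4=0 s3=1 s1=0
  Δ1: clk:1→0
  (1Δ to stable)
t=14 Δ0: s0=0 s5=1 clk=0 s2=0 s4=0 s3=1 s1=0
  Δ1: clk:0→1
  Δ2: s2:0→1, s3:1→0
  Δ3: s0:0→1, s4:0→1, s1:0→1
  Δ4: s4:1→0
  (4Δ to stable)
t=15 Δ0: s0=1 s5=1 clk=1 s2=1 s4=0 s3=0 s1=1
  Δ1: clk:1→0
  (1Δ to stable)
t=16 Δ0: s0=1 s5=1 clk=0 s2=1 s4=0 s3=0 s1=1
  Δ1: clk:0→1
  Δ2: s2:1→0, s3:0→1
  Δ3: s0:1→0, s4:0→1, s1:1→0
  Δ4: s4:1→0
  (4Δ to stable)
t=17 Δ0: s0=0 s5=1 clk=1 s2=0 s4=0 s3=1 s1=0
  Δ1: clk:1→0
  (1Δ to stable)
t=18 Δ0: s0=0 s5=1 clk=0 s2=0 s4=0 s3=1 s1=0
  Δ1: clk:0→1
  Δ2: s2:0→1, s3:1→0
  Δ3: s0:0→1, s4:0→1, s1:0→1
  Δ4: s4:1→0
  (4Δ to stable)

no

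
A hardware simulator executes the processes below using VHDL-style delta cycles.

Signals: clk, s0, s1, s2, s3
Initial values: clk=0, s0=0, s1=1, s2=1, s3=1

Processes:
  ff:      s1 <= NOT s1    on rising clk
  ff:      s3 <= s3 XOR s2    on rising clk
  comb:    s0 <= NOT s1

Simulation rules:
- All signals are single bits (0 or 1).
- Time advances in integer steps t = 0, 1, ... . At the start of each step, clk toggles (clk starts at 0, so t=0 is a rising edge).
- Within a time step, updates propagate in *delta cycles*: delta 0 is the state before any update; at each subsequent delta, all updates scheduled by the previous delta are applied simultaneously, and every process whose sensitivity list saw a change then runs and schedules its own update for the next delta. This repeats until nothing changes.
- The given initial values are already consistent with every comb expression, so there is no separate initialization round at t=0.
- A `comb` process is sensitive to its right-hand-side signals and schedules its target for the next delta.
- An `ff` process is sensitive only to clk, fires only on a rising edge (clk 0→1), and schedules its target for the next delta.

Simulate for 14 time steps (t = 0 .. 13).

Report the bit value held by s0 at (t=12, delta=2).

t0.Δ0 s3=1 s0=0 s2=1 clk=0 s1=1
t0.Δ1 s3=1 s0=0 s2=1 clk=1 s1=1
t0.Δ2 s3=0 s0=0 s2=1 clk=1 s1=0
t0.Δ3 s3=0 s0=1 s2=1 clk=1 s1=0
t1.Δ0 s3=0 s0=1 s2=1 clk=1 s1=0
t1.Δ1 s3=0 s0=1 s2=1 clk=0 s1=0
t2.Δ0 s3=0 s0=1 s2=1 clk=0 s1=0
t2.Δ1 s3=0 s0=1 s2=1 clk=1 s1=0
t2.Δ2 s3=1 s0=1 s2=1 clk=1 s1=1
t2.Δ3 s3=1 s0=0 s2=1 clk=1 s1=1
t3.Δ0 s3=1 s0=0 s2=1 clk=1 s1=1
t3.Δ1 s3=1 s0=0 s2=1 clk=0 s1=1
t4.Δ0 s3=1 s0=0 s2=1 clk=0 s1=1
t4.Δ1 s3=1 s0=0 s2=1 clk=1 s1=1
t4.Δ2 s3=0 s0=0 s2=1 clk=1 s1=0
t4.Δ3 s3=0 s0=1 s2=1 clk=1 s1=0
t5.Δ0 s3=0 s0=1 s2=1 clk=1 s1=0
t5.Δ1 s3=0 s0=1 s2=1 clk=0 s1=0
t6.Δ0 s3=0 s0=1 s2=1 clk=0 s1=0
t6.Δ1 s3=0 s0=1 s2=1 clk=1 s1=0
t6.Δ2 s3=1 s0=1 s2=1 clk=1 s1=1
t6.Δ3 s3=1 s0=0 s2=1 clk=1 s1=1
t7.Δ0 s3=1 s0=0 s2=1 clk=1 s1=1
t7.Δ1 s3=1 s0=0 s2=1 clk=0 s1=1
t8.Δ0 s3=1 s0=0 s2=1 clk=0 s1=1
t8.Δ1 s3=1 s0=0 s2=1 clk=1 s1=1
t8.Δ2 s3=0 s0=0 s2=1 clk=1 s1=0
t8.Δ3 s3=0 s0=1 s2=1 clk=1 s1=0
t9.Δ0 s3=0 s0=1 s2=1 clk=1 s1=0
t9.Δ1 s3=0 s0=1 s2=1 clk=0 s1=0
t10.Δ0 s3=0 s0=1 s2=1 clk=0 s1=0
t10.Δ1 s3=0 s0=1 s2=1 clk=1 s1=0
t10.Δ2 s3=1 s0=1 s2=1 clk=1 s1=1
t10.Δ3 s3=1 s0=0 s2=1 clk=1 s1=1
t11.Δ0 s3=1 s0=0 s2=1 clk=1 s1=1
t11.Δ1 s3=1 s0=0 s2=1 clk=0 s1=1
t12.Δ0 s3=1 s0=0 s2=1 clk=0 s1=1
t12.Δ1 s3=1 s0=0 s2=1 clk=1 s1=1
t12.Δ2 s3=0 s0=0 s2=1 clk=1 s1=0
t12.Δ3 s3=0 s0=1 s2=1 clk=1 s1=0
t13.Δ0 s3=0 s0=1 s2=1 clk=1 s1=0
t13.Δ1 s3=0 s0=1 s2=1 clk=0 s1=0

0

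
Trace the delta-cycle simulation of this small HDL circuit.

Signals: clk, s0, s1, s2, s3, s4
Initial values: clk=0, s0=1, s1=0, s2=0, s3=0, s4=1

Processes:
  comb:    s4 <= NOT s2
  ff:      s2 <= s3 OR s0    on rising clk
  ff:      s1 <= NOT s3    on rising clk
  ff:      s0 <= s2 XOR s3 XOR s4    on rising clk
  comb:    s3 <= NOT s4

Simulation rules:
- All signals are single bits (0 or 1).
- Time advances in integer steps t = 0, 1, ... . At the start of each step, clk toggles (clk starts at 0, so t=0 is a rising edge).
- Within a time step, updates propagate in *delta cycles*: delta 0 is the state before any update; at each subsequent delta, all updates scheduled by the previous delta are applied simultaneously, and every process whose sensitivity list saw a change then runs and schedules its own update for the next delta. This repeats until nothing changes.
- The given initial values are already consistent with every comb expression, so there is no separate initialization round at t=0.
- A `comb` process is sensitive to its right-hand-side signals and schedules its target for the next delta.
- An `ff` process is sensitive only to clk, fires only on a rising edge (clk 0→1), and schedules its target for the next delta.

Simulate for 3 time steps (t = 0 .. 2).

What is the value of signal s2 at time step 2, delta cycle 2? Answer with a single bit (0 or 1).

t0.Δ0 s0=1 clk=0 s1=0 s2=0 s3=0 s4=1
t0.Δ1 s0=1 clk=1 s1=0 s2=0 s3=0 s4=1
t0.Δ2 s0=1 clk=1 s1=1 s2=1 s3=0 s4=1
t0.Δ3 s0=1 clk=1 s1=1 s2=1 s3=0 s4=0
t0.Δ4 s0=1 clk=1 s1=1 s2=1 s3=1 s4=0
t1.Δ0 s0=1 clk=1 s1=1 s2=1 s3=1 s4=0
t1.Δ1 s0=1 clk=0 s1=1 s2=1 s3=1 s4=0
t2.Δ0 s0=1 clk=0 s1=1 s2=1 s3=1 s4=0
t2.Δ1 s0=1 clk=1 s1=1 s2=1 s3=1 s4=0
t2.Δ2 s0=0 clk=1 s1=0 s2=1 s3=1 s4=0

1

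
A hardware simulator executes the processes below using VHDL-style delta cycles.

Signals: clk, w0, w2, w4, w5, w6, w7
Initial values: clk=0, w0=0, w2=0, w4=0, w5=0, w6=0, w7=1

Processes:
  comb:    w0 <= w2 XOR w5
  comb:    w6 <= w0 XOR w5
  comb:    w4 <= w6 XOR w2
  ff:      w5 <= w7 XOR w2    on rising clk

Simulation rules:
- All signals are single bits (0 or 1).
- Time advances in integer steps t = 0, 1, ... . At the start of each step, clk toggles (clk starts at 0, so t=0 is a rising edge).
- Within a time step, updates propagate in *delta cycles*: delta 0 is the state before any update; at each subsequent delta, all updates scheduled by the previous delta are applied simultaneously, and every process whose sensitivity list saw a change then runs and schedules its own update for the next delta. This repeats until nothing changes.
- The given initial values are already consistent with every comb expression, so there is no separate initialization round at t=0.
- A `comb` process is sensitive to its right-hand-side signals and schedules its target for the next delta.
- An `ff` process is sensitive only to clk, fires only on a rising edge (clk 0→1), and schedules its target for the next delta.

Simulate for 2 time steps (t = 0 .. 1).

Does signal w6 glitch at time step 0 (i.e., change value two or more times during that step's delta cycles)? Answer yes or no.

yes

t0.Δ0 w4=0 w0=0 w5=0 w2=0 clk=0 w6=0 w7=1
t0.Δ1 w4=0 w0=0 w5=0 w2=0 clk=1 w6=0 w7=1
t0.Δ2 w4=0 w0=0 w5=1 w2=0 clk=1 w6=0 w7=1
t0.Δ3 w4=0 w0=1 w5=1 w2=0 clk=1 w6=1 w7=1
t0.Δ4 w4=1 w0=1 w5=1 w2=0 clk=1 w6=0 w7=1
t0.Δ5 w4=0 w0=1 w5=1 w2=0 clk=1 w6=0 w7=1
t1.Δ0 w4=0 w0=1 w5=1 w2=0 clk=1 w6=0 w7=1
t1.Δ1 w4=0 w0=1 w5=1 w2=0 clk=0 w6=0 w7=1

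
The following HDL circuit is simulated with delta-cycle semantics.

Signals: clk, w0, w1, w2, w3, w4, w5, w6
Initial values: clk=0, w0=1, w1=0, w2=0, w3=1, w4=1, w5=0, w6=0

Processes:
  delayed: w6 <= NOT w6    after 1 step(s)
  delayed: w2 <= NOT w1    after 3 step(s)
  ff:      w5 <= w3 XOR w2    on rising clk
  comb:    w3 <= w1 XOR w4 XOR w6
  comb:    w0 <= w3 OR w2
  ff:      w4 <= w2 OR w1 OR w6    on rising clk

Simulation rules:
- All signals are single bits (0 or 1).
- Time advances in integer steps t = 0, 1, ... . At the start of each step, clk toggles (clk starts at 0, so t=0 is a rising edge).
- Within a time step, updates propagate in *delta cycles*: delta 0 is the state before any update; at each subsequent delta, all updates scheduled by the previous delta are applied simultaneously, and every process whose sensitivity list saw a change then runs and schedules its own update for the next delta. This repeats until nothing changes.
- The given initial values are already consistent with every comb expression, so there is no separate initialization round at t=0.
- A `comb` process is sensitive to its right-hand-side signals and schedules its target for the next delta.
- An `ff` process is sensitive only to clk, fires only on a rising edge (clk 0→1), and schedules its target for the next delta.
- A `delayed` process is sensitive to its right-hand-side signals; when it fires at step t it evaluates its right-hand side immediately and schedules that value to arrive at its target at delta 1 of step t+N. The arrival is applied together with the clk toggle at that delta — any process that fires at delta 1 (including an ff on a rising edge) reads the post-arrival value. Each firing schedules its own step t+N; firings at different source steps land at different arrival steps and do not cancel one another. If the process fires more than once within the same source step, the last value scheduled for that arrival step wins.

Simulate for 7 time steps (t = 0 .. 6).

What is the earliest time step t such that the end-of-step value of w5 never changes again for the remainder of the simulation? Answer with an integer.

[bits: w3,clk,w0,w6,w2,w4,w1,w5]
t=0: Δ0=10100100 Δ1=11100100 Δ2=11100001 Δ3=01100001 Δ4=01000001 | 4Δ
t=1: Δ0=01000001 Δ1=00000001 | 1Δ
t=2: Δ0=00000001 Δ1=01000001 Δ2=01000000 | 2Δ
t=3: Δ0=01000000 Δ1=00000000 | 1Δ
t=4: Δ0=00000000 Δ1=01000000 | 1Δ
t=5: Δ0=01000000 Δ1=00000000 | 1Δ
t=6: Δ0=00000000 Δ1=01000000 | 1Δ

2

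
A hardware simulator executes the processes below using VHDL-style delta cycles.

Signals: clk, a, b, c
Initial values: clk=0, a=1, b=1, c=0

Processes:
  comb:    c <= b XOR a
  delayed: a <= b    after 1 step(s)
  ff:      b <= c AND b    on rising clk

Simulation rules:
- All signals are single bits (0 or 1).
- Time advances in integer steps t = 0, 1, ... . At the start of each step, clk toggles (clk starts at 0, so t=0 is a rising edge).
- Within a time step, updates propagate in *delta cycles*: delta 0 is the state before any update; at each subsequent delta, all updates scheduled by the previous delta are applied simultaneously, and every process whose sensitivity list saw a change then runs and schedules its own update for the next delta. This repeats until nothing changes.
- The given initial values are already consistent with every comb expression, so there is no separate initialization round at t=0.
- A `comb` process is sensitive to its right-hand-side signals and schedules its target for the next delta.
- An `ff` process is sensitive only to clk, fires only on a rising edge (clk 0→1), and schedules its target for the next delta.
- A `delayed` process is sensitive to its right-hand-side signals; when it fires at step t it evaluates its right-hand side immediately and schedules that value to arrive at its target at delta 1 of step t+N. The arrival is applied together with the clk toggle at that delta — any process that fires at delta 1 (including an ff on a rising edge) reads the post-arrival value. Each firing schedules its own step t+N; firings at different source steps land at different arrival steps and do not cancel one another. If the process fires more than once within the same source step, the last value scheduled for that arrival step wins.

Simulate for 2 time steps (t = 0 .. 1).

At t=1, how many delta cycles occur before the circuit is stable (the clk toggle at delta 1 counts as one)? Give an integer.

[bits: c,b,clk,a]
t=0: Δ0=0101 Δ1=0111 Δ2=0011 Δ3=1011 | 3Δ
t=1: Δ0=1011 Δ1=1000 Δ2=0000 | 2Δ

2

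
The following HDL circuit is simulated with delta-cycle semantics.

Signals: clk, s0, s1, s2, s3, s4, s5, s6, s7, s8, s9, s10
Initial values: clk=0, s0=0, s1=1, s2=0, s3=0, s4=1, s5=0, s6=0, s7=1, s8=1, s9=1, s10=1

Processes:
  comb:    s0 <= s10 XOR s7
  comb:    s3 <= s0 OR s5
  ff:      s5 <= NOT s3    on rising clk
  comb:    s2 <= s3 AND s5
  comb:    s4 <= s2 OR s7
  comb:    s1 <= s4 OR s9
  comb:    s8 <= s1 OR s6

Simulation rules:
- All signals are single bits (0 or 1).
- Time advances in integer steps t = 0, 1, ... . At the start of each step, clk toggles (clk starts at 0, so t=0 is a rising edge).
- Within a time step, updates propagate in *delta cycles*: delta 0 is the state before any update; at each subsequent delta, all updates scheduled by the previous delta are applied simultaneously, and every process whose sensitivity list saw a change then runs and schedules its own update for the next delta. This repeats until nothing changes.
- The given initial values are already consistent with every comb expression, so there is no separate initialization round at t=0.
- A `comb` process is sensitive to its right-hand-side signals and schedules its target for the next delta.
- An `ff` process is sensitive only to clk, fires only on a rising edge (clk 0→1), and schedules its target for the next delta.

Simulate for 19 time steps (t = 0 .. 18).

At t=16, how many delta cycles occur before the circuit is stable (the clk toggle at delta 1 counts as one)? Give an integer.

4

t0.Δ0 s4=1 clk=0 s0=0 s8=1 s1=1 s3=0 s5=0 s9=1 s6=0 s7=1 s10=1 s2=0
t0.Δ1 s4=1 clk=1 s0=0 s8=1 s1=1 s3=0 s5=0 s9=1 s6=0 s7=1 s10=1 s2=0
t0.Δ2 s4=1 clk=1 s0=0 s8=1 s1=1 s3=0 s5=1 s9=1 s6=0 s7=1 s10=1 s2=0
t0.Δ3 s4=1 clk=1 s0=0 s8=1 s1=1 s3=1 s5=1 s9=1 s6=0 s7=1 s10=1 s2=0
t0.Δ4 s4=1 clk=1 s0=0 s8=1 s1=1 s3=1 s5=1 s9=1 s6=0 s7=1 s10=1 s2=1
t1.Δ0 s4=1 clk=1 s0=0 s8=1 s1=1 s3=1 s5=1 s9=1 s6=0 s7=1 s10=1 s2=1
t1.Δ1 s4=1 clk=0 s0=0 s8=1 s1=1 s3=1 s5=1 s9=1 s6=0 s7=1 s10=1 s2=1
t2.Δ0 s4=1 clk=0 s0=0 s8=1 s1=1 s3=1 s5=1 s9=1 s6=0 s7=1 s10=1 s2=1
t2.Δ1 s4=1 clk=1 s0=0 s8=1 s1=1 s3=1 s5=1 s9=1 s6=0 s7=1 s10=1 s2=1
t2.Δ2 s4=1 clk=1 s0=0 s8=1 s1=1 s3=1 s5=0 s9=1 s6=0 s7=1 s10=1 s2=1
t2.Δ3 s4=1 clk=1 s0=0 s8=1 s1=1 s3=0 s5=0 s9=1 s6=0 s7=1 s10=1 s2=0
t3.Δ0 s4=1 clk=1 s0=0 s8=1 s1=1 s3=0 s5=0 s9=1 s6=0 s7=1 s10=1 s2=0
t3.Δ1 s4=1 clk=0 s0=0 s8=1 s1=1 s3=0 s5=0 s9=1 s6=0 s7=1 s10=1 s2=0
t4.Δ0 s4=1 clk=0 s0=0 s8=1 s1=1 s3=0 s5=0 s9=1 s6=0 s7=1 s10=1 s2=0
t4.Δ1 s4=1 clk=1 s0=0 s8=1 s1=1 s3=0 s5=0 s9=1 s6=0 s7=1 s10=1 s2=0
t4.Δ2 s4=1 clk=1 s0=0 s8=1 s1=1 s3=0 s5=1 s9=1 s6=0 s7=1 s10=1 s2=0
t4.Δ3 s4=1 clk=1 s0=0 s8=1 s1=1 s3=1 s5=1 s9=1 s6=0 s7=1 s10=1 s2=0
t4.Δ4 s4=1 clk=1 s0=0 s8=1 s1=1 s3=1 s5=1 s9=1 s6=0 s7=1 s10=1 s2=1
t5.Δ0 s4=1 clk=1 s0=0 s8=1 s1=1 s3=1 s5=1 s9=1 s6=0 s7=1 s10=1 s2=1
t5.Δ1 s4=1 clk=0 s0=0 s8=1 s1=1 s3=1 s5=1 s9=1 s6=0 s7=1 s10=1 s2=1
t6.Δ0 s4=1 clk=0 s0=0 s8=1 s1=1 s3=1 s5=1 s9=1 s6=0 s7=1 s10=1 s2=1
t6.Δ1 s4=1 clk=1 s0=0 s8=1 s1=1 s3=1 s5=1 s9=1 s6=0 s7=1 s10=1 s2=1
t6.Δ2 s4=1 clk=1 s0=0 s8=1 s1=1 s3=1 s5=0 s9=1 s6=0 s7=1 s10=1 s2=1
t6.Δ3 s4=1 clk=1 s0=0 s8=1 s1=1 s3=0 s5=0 s9=1 s6=0 s7=1 s10=1 s2=0
t7.Δ0 s4=1 clk=1 s0=0 s8=1 s1=1 s3=0 s5=0 s9=1 s6=0 s7=1 s10=1 s2=0
t7.Δ1 s4=1 clk=0 s0=0 s8=1 s1=1 s3=0 s5=0 s9=1 s6=0 s7=1 s10=1 s2=0
t8.Δ0 s4=1 clk=0 s0=0 s8=1 s1=1 s3=0 s5=0 s9=1 s6=0 s7=1 s10=1 s2=0
t8.Δ1 s4=1 clk=1 s0=0 s8=1 s1=1 s3=0 s5=0 s9=1 s6=0 s7=1 s10=1 s2=0
t8.Δ2 s4=1 clk=1 s0=0 s8=1 s1=1 s3=0 s5=1 s9=1 s6=0 s7=1 s10=1 s2=0
t8.Δ3 s4=1 clk=1 s0=0 s8=1 s1=1 s3=1 s5=1 s9=1 s6=0 s7=1 s10=1 s2=0
t8.Δ4 s4=1 clk=1 s0=0 s8=1 s1=1 s3=1 s5=1 s9=1 s6=0 s7=1 s10=1 s2=1
t9.Δ0 s4=1 clk=1 s0=0 s8=1 s1=1 s3=1 s5=1 s9=1 s6=0 s7=1 s10=1 s2=1
t9.Δ1 s4=1 clk=0 s0=0 s8=1 s1=1 s3=1 s5=1 s9=1 s6=0 s7=1 s10=1 s2=1
t10.Δ0 s4=1 clk=0 s0=0 s8=1 s1=1 s3=1 s5=1 s9=1 s6=0 s7=1 s10=1 s2=1
t10.Δ1 s4=1 clk=1 s0=0 s8=1 s1=1 s3=1 s5=1 s9=1 s6=0 s7=1 s10=1 s2=1
t10.Δ2 s4=1 clk=1 s0=0 s8=1 s1=1 s3=1 s5=0 s9=1 s6=0 s7=1 s10=1 s2=1
t10.Δ3 s4=1 clk=1 s0=0 s8=1 s1=1 s3=0 s5=0 s9=1 s6=0 s7=1 s10=1 s2=0
t11.Δ0 s4=1 clk=1 s0=0 s8=1 s1=1 s3=0 s5=0 s9=1 s6=0 s7=1 s10=1 s2=0
t11.Δ1 s4=1 clk=0 s0=0 s8=1 s1=1 s3=0 s5=0 s9=1 s6=0 s7=1 s10=1 s2=0
t12.Δ0 s4=1 clk=0 s0=0 s8=1 s1=1 s3=0 s5=0 s9=1 s6=0 s7=1 s10=1 s2=0
t12.Δ1 s4=1 clk=1 s0=0 s8=1 s1=1 s3=0 s5=0 s9=1 s6=0 s7=1 s10=1 s2=0
t12.Δ2 s4=1 clk=1 s0=0 s8=1 s1=1 s3=0 s5=1 s9=1 s6=0 s7=1 s10=1 s2=0
t12.Δ3 s4=1 clk=1 s0=0 s8=1 s1=1 s3=1 s5=1 s9=1 s6=0 s7=1 s10=1 s2=0
t12.Δ4 s4=1 clk=1 s0=0 s8=1 s1=1 s3=1 s5=1 s9=1 s6=0 s7=1 s10=1 s2=1
t13.Δ0 s4=1 clk=1 s0=0 s8=1 s1=1 s3=1 s5=1 s9=1 s6=0 s7=1 s10=1 s2=1
t13.Δ1 s4=1 clk=0 s0=0 s8=1 s1=1 s3=1 s5=1 s9=1 s6=0 s7=1 s10=1 s2=1
t14.Δ0 s4=1 clk=0 s0=0 s8=1 s1=1 s3=1 s5=1 s9=1 s6=0 s7=1 s10=1 s2=1
t14.Δ1 s4=1 clk=1 s0=0 s8=1 s1=1 s3=1 s5=1 s9=1 s6=0 s7=1 s10=1 s2=1
t14.Δ2 s4=1 clk=1 s0=0 s8=1 s1=1 s3=1 s5=0 s9=1 s6=0 s7=1 s10=1 s2=1
t14.Δ3 s4=1 clk=1 s0=0 s8=1 s1=1 s3=0 s5=0 s9=1 s6=0 s7=1 s10=1 s2=0
t15.Δ0 s4=1 clk=1 s0=0 s8=1 s1=1 s3=0 s5=0 s9=1 s6=0 s7=1 s10=1 s2=0
t15.Δ1 s4=1 clk=0 s0=0 s8=1 s1=1 s3=0 s5=0 s9=1 s6=0 s7=1 s10=1 s2=0
t16.Δ0 s4=1 clk=0 s0=0 s8=1 s1=1 s3=0 s5=0 s9=1 s6=0 s7=1 s10=1 s2=0
t16.Δ1 s4=1 clk=1 s0=0 s8=1 s1=1 s3=0 s5=0 s9=1 s6=0 s7=1 s10=1 s2=0
t16.Δ2 s4=1 clk=1 s0=0 s8=1 s1=1 s3=0 s5=1 s9=1 s6=0 s7=1 s10=1 s2=0
t16.Δ3 s4=1 clk=1 s0=0 s8=1 s1=1 s3=1 s5=1 s9=1 s6=0 s7=1 s10=1 s2=0
t16.Δ4 s4=1 clk=1 s0=0 s8=1 s1=1 s3=1 s5=1 s9=1 s6=0 s7=1 s10=1 s2=1
t17.Δ0 s4=1 clk=1 s0=0 s8=1 s1=1 s3=1 s5=1 s9=1 s6=0 s7=1 s10=1 s2=1
t17.Δ1 s4=1 clk=0 s0=0 s8=1 s1=1 s3=1 s5=1 s9=1 s6=0 s7=1 s10=1 s2=1
t18.Δ0 s4=1 clk=0 s0=0 s8=1 s1=1 s3=1 s5=1 s9=1 s6=0 s7=1 s10=1 s2=1
t18.Δ1 s4=1 clk=1 s0=0 s8=1 s1=1 s3=1 s5=1 s9=1 s6=0 s7=1 s10=1 s2=1
t18.Δ2 s4=1 clk=1 s0=0 s8=1 s1=1 s3=1 s5=0 s9=1 s6=0 s7=1 s10=1 s2=1
t18.Δ3 s4=1 clk=1 s0=0 s8=1 s1=1 s3=0 s5=0 s9=1 s6=0 s7=1 s10=1 s2=0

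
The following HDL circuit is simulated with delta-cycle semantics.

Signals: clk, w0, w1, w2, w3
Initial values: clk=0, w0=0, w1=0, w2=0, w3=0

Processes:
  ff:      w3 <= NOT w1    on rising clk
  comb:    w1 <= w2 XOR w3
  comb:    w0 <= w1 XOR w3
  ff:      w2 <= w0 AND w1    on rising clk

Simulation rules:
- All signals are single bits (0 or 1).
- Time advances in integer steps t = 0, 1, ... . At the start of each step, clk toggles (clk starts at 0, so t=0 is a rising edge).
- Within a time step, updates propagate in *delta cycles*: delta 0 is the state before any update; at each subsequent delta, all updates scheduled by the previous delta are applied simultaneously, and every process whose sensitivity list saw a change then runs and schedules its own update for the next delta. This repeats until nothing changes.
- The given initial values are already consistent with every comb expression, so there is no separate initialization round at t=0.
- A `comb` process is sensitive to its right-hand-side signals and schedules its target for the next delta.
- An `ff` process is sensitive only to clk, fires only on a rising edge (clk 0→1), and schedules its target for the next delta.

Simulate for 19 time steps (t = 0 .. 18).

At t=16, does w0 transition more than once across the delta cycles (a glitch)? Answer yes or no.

t=0 Δ0: w3=0 w1=0 clk=0 w2=0 w0=0
  Δ1: clk:0→1
  Δ2: w3:0→1
  Δ3: w1:0→1, w0:0→1
  Δ4: w0:1→0
  (4Δ to stable)
t=1 Δ0: w3=1 w1=1 clk=1 w2=0 w0=0
  Δ1: clk:1→0
  (1Δ to stable)
t=2 Δ0: w3=1 w1=1 clk=0 w2=0 w0=0
  Δ1: clk:0→1
  Δ2: w3:1→0
  Δ3: w1:1→0, w0:0→1
  Δ4: w0:1→0
  (4Δ to stable)
t=3 Δ0: w3=0 w1=0 clk=1 w2=0 w0=0
  Δ1: clk:1→0
  (1Δ to stable)
t=4 Δ0: w3=0 w1=0 clk=0 w2=0 w0=0
  Δ1: clk:0→1
  Δ2: w3:0→1
  Δ3: w1:0→1, w0:0→1
  Δ4: w0:1→0
  (4Δ to stable)
t=5 Δ0: w3=1 w1=1 clk=1 w2=0 w0=0
  Δ1: clk:1→0
  (1Δ to stable)
t=6 Δ0: w3=1 w1=1 clk=0 w2=0 w0=0
  Δ1: clk:0→1
  Δ2: w3:1→0
  Δ3: w1:1→0, w0:0→1
  Δ4: w0:1→0
  (4Δ to stable)
t=7 Δ0: w3=0 w1=0 clk=1 w2=0 w0=0
  Δ1: clk:1→0
  (1Δ to stable)
t=8 Δ0: w3=0 w1=0 clk=0 w2=0 w0=0
  Δ1: clk:0→1
  Δ2: w3:0→1
  Δ3: w1:0→1, w0:0→1
  Δ4: w0:1→0
  (4Δ to stable)
t=9 Δ0: w3=1 w1=1 clk=1 w2=0 w0=0
  Δ1: clk:1→0
  (1Δ to stable)
t=10 Δ0: w3=1 w1=1 clk=0 w2=0 w0=0
  Δ1: clk:0→1
  Δ2: w3:1→0
  Δ3: w1:1→0, w0:0→1
  Δ4: w0:1→0
  (4Δ to stable)
t=11 Δ0: w3=0 w1=0 clk=1 w2=0 w0=0
  Δ1: clk:1→0
  (1Δ to stable)
t=12 Δ0: w3=0 w1=0 clk=0 w2=0 w0=0
  Δ1: clk:0→1
  Δ2: w3:0→1
  Δ3: w1:0→1, w0:0→1
  Δ4: w0:1→0
  (4Δ to stable)
t=13 Δ0: w3=1 w1=1 clk=1 w2=0 w0=0
  Δ1: clk:1→0
  (1Δ to stable)
t=14 Δ0: w3=1 w1=1 clk=0 w2=0 w0=0
  Δ1: clk:0→1
  Δ2: w3:1→0
  Δ3: w1:1→0, w0:0→1
  Δ4: w0:1→0
  (4Δ to stable)
t=15 Δ0: w3=0 w1=0 clk=1 w2=0 w0=0
  Δ1: clk:1→0
  (1Δ to stable)
t=16 Δ0: w3=0 w1=0 clk=0 w2=0 w0=0
  Δ1: clk:0→1
  Δ2: w3:0→1
  Δ3: w1:0→1, w0:0→1
  Δ4: w0:1→0
  (4Δ to stable)
t=17 Δ0: w3=1 w1=1 clk=1 w2=0 w0=0
  Δ1: clk:1→0
  (1Δ to stable)
t=18 Δ0: w3=1 w1=1 clk=0 w2=0 w0=0
  Δ1: clk:0→1
  Δ2: w3:1→0
  Δ3: w1:1→0, w0:0→1
  Δ4: w0:1→0
  (4Δ to stable)

yes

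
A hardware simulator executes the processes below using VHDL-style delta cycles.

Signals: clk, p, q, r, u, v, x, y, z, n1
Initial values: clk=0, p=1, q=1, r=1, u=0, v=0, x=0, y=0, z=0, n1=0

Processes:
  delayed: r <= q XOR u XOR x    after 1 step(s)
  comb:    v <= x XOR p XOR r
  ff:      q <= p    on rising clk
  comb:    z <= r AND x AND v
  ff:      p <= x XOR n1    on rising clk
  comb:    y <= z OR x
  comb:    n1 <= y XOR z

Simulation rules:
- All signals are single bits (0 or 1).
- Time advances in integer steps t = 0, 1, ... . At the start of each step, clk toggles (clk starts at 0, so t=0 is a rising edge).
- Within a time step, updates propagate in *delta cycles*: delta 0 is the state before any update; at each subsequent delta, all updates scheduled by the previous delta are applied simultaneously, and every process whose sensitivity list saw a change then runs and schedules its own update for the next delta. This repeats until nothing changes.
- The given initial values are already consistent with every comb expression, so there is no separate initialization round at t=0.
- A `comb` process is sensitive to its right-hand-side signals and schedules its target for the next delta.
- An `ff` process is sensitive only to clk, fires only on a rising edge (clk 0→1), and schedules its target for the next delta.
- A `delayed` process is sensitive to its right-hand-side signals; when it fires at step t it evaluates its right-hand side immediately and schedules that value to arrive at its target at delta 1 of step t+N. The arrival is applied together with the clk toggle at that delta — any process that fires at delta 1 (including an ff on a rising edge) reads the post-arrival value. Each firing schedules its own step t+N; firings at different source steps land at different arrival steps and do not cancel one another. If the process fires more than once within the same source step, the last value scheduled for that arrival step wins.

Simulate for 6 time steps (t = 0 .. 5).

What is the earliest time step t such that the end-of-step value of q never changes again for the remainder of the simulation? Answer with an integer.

2

[bits: v,y,u,n1,q,p,z,r,x,clk]
t=0: Δ0=0000110100 Δ1=0000110101 Δ2=0000100101 Δ3=1000100101 | 3Δ
t=1: Δ0=1000100101 Δ1=1000100100 | 1Δ
t=2: Δ0=1000100100 Δ1=1000100101 Δ2=1000000101 | 2Δ
t=3: Δ0=1000000101 Δ1=1000000000 Δ2=0000000000 | 2Δ
t=4: Δ0=0000000000 Δ1=0000000001 | 1Δ
t=5: Δ0=0000000001 Δ1=0000000000 | 1Δ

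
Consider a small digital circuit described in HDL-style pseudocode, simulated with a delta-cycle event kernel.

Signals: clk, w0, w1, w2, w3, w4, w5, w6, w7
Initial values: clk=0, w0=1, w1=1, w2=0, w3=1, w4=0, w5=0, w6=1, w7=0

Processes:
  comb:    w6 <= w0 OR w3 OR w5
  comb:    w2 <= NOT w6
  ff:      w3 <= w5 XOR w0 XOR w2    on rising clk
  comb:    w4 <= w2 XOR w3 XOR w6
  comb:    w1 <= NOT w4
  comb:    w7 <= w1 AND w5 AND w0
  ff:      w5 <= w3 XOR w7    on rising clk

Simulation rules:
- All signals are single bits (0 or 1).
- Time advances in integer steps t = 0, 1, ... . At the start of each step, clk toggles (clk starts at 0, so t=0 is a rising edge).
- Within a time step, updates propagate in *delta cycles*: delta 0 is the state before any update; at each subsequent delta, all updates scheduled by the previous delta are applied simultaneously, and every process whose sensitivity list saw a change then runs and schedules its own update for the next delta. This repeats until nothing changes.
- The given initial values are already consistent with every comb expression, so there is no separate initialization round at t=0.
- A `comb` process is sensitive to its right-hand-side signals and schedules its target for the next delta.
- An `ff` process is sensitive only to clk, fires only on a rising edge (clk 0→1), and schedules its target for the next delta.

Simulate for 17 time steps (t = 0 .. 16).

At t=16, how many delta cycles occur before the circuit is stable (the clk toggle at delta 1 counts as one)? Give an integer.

t0.Δ0 w0=1 w7=0 w4=0 w1=1 w5=0 w6=1 w2=0 clk=0 w3=1
t0.Δ1 w0=1 w7=0 w4=0 w1=1 w5=0 w6=1 w2=0 clk=1 w3=1
t0.Δ2 w0=1 w7=0 w4=0 w1=1 w5=1 w6=1 w2=0 clk=1 w3=1
t0.Δ3 w0=1 w7=1 w4=0 w1=1 w5=1 w6=1 w2=0 clk=1 w3=1
t1.Δ0 w0=1 w7=1 w4=0 w1=1 w5=1 w6=1 w2=0 clk=1 w3=1
t1.Δ1 w0=1 w7=1 w4=0 w1=1 w5=1 w6=1 w2=0 clk=0 w3=1
t2.Δ0 w0=1 w7=1 w4=0 w1=1 w5=1 w6=1 w2=0 clk=0 w3=1
t2.Δ1 w0=1 w7=1 w4=0 w1=1 w5=1 w6=1 w2=0 clk=1 w3=1
t2.Δ2 w0=1 w7=1 w4=0 w1=1 w5=0 w6=1 w2=0 clk=1 w3=0
t2.Δ3 w0=1 w7=0 w4=1 w1=1 w5=0 w6=1 w2=0 clk=1 w3=0
t2.Δ4 w0=1 w7=0 w4=1 w1=0 w5=0 w6=1 w2=0 clk=1 w3=0
t3.Δ0 w0=1 w7=0 w4=1 w1=0 w5=0 w6=1 w2=0 clk=1 w3=0
t3.Δ1 w0=1 w7=0 w4=1 w1=0 w5=0 w6=1 w2=0 clk=0 w3=0
t4.Δ0 w0=1 w7=0 w4=1 w1=0 w5=0 w6=1 w2=0 clk=0 w3=0
t4.Δ1 w0=1 w7=0 w4=1 w1=0 w5=0 w6=1 w2=0 clk=1 w3=0
t4.Δ2 w0=1 w7=0 w4=1 w1=0 w5=0 w6=1 w2=0 clk=1 w3=1
t4.Δ3 w0=1 w7=0 w4=0 w1=0 w5=0 w6=1 w2=0 clk=1 w3=1
t4.Δ4 w0=1 w7=0 w4=0 w1=1 w5=0 w6=1 w2=0 clk=1 w3=1
t5.Δ0 w0=1 w7=0 w4=0 w1=1 w5=0 w6=1 w2=0 clk=1 w3=1
t5.Δ1 w0=1 w7=0 w4=0 w1=1 w5=0 w6=1 w2=0 clk=0 w3=1
t6.Δ0 w0=1 w7=0 w4=0 w1=1 w5=0 w6=1 w2=0 clk=0 w3=1
t6.Δ1 w0=1 w7=0 w4=0 w1=1 w5=0 w6=1 w2=0 clk=1 w3=1
t6.Δ2 w0=1 w7=0 w4=0 w1=1 w5=1 w6=1 w2=0 clk=1 w3=1
t6.Δ3 w0=1 w7=1 w4=0 w1=1 w5=1 w6=1 w2=0 clk=1 w3=1
t7.Δ0 w0=1 w7=1 w4=0 w1=1 w5=1 w6=1 w2=0 clk=1 w3=1
t7.Δ1 w0=1 w7=1 w4=0 w1=1 w5=1 w6=1 w2=0 clk=0 w3=1
t8.Δ0 w0=1 w7=1 w4=0 w1=1 w5=1 w6=1 w2=0 clk=0 w3=1
t8.Δ1 w0=1 w7=1 w4=0 w1=1 w5=1 w6=1 w2=0 clk=1 w3=1
t8.Δ2 w0=1 w7=1 w4=0 w1=1 w5=0 w6=1 w2=0 clk=1 w3=0
t8.Δ3 w0=1 w7=0 w4=1 w1=1 w5=0 w6=1 w2=0 clk=1 w3=0
t8.Δ4 w0=1 w7=0 w4=1 w1=0 w5=0 w6=1 w2=0 clk=1 w3=0
t9.Δ0 w0=1 w7=0 w4=1 w1=0 w5=0 w6=1 w2=0 clk=1 w3=0
t9.Δ1 w0=1 w7=0 w4=1 w1=0 w5=0 w6=1 w2=0 clk=0 w3=0
t10.Δ0 w0=1 w7=0 w4=1 w1=0 w5=0 w6=1 w2=0 clk=0 w3=0
t10.Δ1 w0=1 w7=0 w4=1 w1=0 w5=0 w6=1 w2=0 clk=1 w3=0
t10.Δ2 w0=1 w7=0 w4=1 w1=0 w5=0 w6=1 w2=0 clk=1 w3=1
t10.Δ3 w0=1 w7=0 w4=0 w1=0 w5=0 w6=1 w2=0 clk=1 w3=1
t10.Δ4 w0=1 w7=0 w4=0 w1=1 w5=0 w6=1 w2=0 clk=1 w3=1
t11.Δ0 w0=1 w7=0 w4=0 w1=1 w5=0 w6=1 w2=0 clk=1 w3=1
t11.Δ1 w0=1 w7=0 w4=0 w1=1 w5=0 w6=1 w2=0 clk=0 w3=1
t12.Δ0 w0=1 w7=0 w4=0 w1=1 w5=0 w6=1 w2=0 clk=0 w3=1
t12.Δ1 w0=1 w7=0 w4=0 w1=1 w5=0 w6=1 w2=0 clk=1 w3=1
t12.Δ2 w0=1 w7=0 w4=0 w1=1 w5=1 w6=1 w2=0 clk=1 w3=1
t12.Δ3 w0=1 w7=1 w4=0 w1=1 w5=1 w6=1 w2=0 clk=1 w3=1
t13.Δ0 w0=1 w7=1 w4=0 w1=1 w5=1 w6=1 w2=0 clk=1 w3=1
t13.Δ1 w0=1 w7=1 w4=0 w1=1 w5=1 w6=1 w2=0 clk=0 w3=1
t14.Δ0 w0=1 w7=1 w4=0 w1=1 w5=1 w6=1 w2=0 clk=0 w3=1
t14.Δ1 w0=1 w7=1 w4=0 w1=1 w5=1 w6=1 w2=0 clk=1 w3=1
t14.Δ2 w0=1 w7=1 w4=0 w1=1 w5=0 w6=1 w2=0 clk=1 w3=0
t14.Δ3 w0=1 w7=0 w4=1 w1=1 w5=0 w6=1 w2=0 clk=1 w3=0
t14.Δ4 w0=1 w7=0 w4=1 w1=0 w5=0 w6=1 w2=0 clk=1 w3=0
t15.Δ0 w0=1 w7=0 w4=1 w1=0 w5=0 w6=1 w2=0 clk=1 w3=0
t15.Δ1 w0=1 w7=0 w4=1 w1=0 w5=0 w6=1 w2=0 clk=0 w3=0
t16.Δ0 w0=1 w7=0 w4=1 w1=0 w5=0 w6=1 w2=0 clk=0 w3=0
t16.Δ1 w0=1 w7=0 w4=1 w1=0 w5=0 w6=1 w2=0 clk=1 w3=0
t16.Δ2 w0=1 w7=0 w4=1 w1=0 w5=0 w6=1 w2=0 clk=1 w3=1
t16.Δ3 w0=1 w7=0 w4=0 w1=0 w5=0 w6=1 w2=0 clk=1 w3=1
t16.Δ4 w0=1 w7=0 w4=0 w1=1 w5=0 w6=1 w2=0 clk=1 w3=1

4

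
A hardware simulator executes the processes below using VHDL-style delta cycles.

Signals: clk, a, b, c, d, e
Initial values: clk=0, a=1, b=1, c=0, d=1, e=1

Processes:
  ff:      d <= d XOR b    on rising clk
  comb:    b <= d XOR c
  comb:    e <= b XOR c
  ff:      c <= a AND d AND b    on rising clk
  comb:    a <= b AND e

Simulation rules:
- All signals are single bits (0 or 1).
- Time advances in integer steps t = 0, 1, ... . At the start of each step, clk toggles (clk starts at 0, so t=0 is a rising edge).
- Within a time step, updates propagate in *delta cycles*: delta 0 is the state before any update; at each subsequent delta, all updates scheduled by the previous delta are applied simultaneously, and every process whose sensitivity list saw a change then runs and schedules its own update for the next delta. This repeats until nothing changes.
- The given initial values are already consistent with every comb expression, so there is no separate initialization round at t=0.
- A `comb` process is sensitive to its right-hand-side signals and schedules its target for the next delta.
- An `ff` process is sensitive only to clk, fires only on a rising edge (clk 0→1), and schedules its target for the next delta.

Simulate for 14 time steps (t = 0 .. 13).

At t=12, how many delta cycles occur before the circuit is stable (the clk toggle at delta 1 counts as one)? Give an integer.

4

t0.Δ0 b=1 e=1 c=0 a=1 d=1 clk=0
t0.Δ1 b=1 e=1 c=0 a=1 d=1 clk=1
t0.Δ2 b=1 e=1 c=1 a=1 d=0 clk=1
t0.Δ3 b=1 e=0 c=1 a=1 d=0 clk=1
t0.Δ4 b=1 e=0 c=1 a=0 d=0 clk=1
t1.Δ0 b=1 e=0 c=1 a=0 d=0 clk=1
t1.Δ1 b=1 e=0 c=1 a=0 d=0 clk=0
t2.Δ0 b=1 e=0 c=1 a=0 d=0 clk=0
t2.Δ1 b=1 e=0 c=1 a=0 d=0 clk=1
t2.Δ2 b=1 e=0 c=0 a=0 d=1 clk=1
t2.Δ3 b=1 e=1 c=0 a=0 d=1 clk=1
t2.Δ4 b=1 e=1 c=0 a=1 d=1 clk=1
t3.Δ0 b=1 e=1 c=0 a=1 d=1 clk=1
t3.Δ1 b=1 e=1 c=0 a=1 d=1 clk=0
t4.Δ0 b=1 e=1 c=0 a=1 d=1 clk=0
t4.Δ1 b=1 e=1 c=0 a=1 d=1 clk=1
t4.Δ2 b=1 e=1 c=1 a=1 d=0 clk=1
t4.Δ3 b=1 e=0 c=1 a=1 d=0 clk=1
t4.Δ4 b=1 e=0 c=1 a=0 d=0 clk=1
t5.Δ0 b=1 e=0 c=1 a=0 d=0 clk=1
t5.Δ1 b=1 e=0 c=1 a=0 d=0 clk=0
t6.Δ0 b=1 e=0 c=1 a=0 d=0 clk=0
t6.Δ1 b=1 e=0 c=1 a=0 d=0 clk=1
t6.Δ2 b=1 e=0 c=0 a=0 d=1 clk=1
t6.Δ3 b=1 e=1 c=0 a=0 d=1 clk=1
t6.Δ4 b=1 e=1 c=0 a=1 d=1 clk=1
t7.Δ0 b=1 e=1 c=0 a=1 d=1 clk=1
t7.Δ1 b=1 e=1 c=0 a=1 d=1 clk=0
t8.Δ0 b=1 e=1 c=0 a=1 d=1 clk=0
t8.Δ1 b=1 e=1 c=0 a=1 d=1 clk=1
t8.Δ2 b=1 e=1 c=1 a=1 d=0 clk=1
t8.Δ3 b=1 e=0 c=1 a=1 d=0 clk=1
t8.Δ4 b=1 e=0 c=1 a=0 d=0 clk=1
t9.Δ0 b=1 e=0 c=1 a=0 d=0 clk=1
t9.Δ1 b=1 e=0 c=1 a=0 d=0 clk=0
t10.Δ0 b=1 e=0 c=1 a=0 d=0 clk=0
t10.Δ1 b=1 e=0 c=1 a=0 d=0 clk=1
t10.Δ2 b=1 e=0 c=0 a=0 d=1 clk=1
t10.Δ3 b=1 e=1 c=0 a=0 d=1 clk=1
t10.Δ4 b=1 e=1 c=0 a=1 d=1 clk=1
t11.Δ0 b=1 e=1 c=0 a=1 d=1 clk=1
t11.Δ1 b=1 e=1 c=0 a=1 d=1 clk=0
t12.Δ0 b=1 e=1 c=0 a=1 d=1 clk=0
t12.Δ1 b=1 e=1 c=0 a=1 d=1 clk=1
t12.Δ2 b=1 e=1 c=1 a=1 d=0 clk=1
t12.Δ3 b=1 e=0 c=1 a=1 d=0 clk=1
t12.Δ4 b=1 e=0 c=1 a=0 d=0 clk=1
t13.Δ0 b=1 e=0 c=1 a=0 d=0 clk=1
t13.Δ1 b=1 e=0 c=1 a=0 d=0 clk=0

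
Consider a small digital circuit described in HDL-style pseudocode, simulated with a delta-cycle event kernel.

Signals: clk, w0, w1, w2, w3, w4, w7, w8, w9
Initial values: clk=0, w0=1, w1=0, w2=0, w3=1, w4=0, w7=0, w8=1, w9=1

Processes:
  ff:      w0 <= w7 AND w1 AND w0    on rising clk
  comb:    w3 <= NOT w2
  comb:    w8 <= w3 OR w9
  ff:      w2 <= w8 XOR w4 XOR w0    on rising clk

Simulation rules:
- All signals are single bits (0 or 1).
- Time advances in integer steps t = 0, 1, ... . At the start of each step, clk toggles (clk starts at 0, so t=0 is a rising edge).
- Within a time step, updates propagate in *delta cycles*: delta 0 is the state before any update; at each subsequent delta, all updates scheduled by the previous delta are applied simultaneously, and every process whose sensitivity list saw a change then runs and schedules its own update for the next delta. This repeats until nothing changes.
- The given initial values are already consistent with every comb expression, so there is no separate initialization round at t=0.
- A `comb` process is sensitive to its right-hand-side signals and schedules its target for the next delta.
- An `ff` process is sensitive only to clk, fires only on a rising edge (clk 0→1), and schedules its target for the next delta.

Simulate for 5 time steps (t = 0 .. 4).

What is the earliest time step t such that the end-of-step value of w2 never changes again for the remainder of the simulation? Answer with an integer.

t=0 Δ0: w7=0 w0=1 clk=0 w2=0 w9=1 w3=1 w8=1 w4=0 w1=0
  Δ1: clk:0→1
  Δ2: w0:1→0
  (2Δ to stable)
t=1 Δ0: w7=0 w0=0 clk=1 w2=0 w9=1 w3=1 w8=1 w4=0 w1=0
  Δ1: clk:1→0
  (1Δ to stable)
t=2 Δ0: w7=0 w0=0 clk=0 w2=0 w9=1 w3=1 w8=1 w4=0 w1=0
  Δ1: clk:0→1
  Δ2: w2:0→1
  Δ3: w3:1→0
  (3Δ to stable)
t=3 Δ0: w7=0 w0=0 clk=1 w2=1 w9=1 w3=0 w8=1 w4=0 w1=0
  Δ1: clk:1→0
  (1Δ to stable)
t=4 Δ0: w7=0 w0=0 clk=0 w2=1 w9=1 w3=0 w8=1 w4=0 w1=0
  Δ1: clk:0→1
  (1Δ to stable)

2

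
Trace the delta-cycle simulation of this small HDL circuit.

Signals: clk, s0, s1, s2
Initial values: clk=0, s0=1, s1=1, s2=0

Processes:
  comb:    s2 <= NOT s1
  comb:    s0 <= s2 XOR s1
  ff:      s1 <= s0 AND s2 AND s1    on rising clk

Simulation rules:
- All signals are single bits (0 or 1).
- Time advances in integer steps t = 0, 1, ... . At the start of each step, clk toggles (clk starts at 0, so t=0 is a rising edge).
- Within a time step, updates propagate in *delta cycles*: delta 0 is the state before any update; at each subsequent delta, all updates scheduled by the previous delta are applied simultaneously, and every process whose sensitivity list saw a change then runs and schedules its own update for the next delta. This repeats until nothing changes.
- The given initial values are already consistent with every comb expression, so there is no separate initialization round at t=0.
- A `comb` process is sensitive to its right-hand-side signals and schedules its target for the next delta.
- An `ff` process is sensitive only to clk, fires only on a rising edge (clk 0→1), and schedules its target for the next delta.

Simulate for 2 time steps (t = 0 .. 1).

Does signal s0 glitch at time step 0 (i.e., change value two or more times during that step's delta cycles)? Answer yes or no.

yes

[bits: s1,s2,clk,s0]
t=0: Δ0=1001 Δ1=1011 Δ2=0011 Δ3=0110 Δ4=0111 | 4Δ
t=1: Δ0=0111 Δ1=0101 | 1Δ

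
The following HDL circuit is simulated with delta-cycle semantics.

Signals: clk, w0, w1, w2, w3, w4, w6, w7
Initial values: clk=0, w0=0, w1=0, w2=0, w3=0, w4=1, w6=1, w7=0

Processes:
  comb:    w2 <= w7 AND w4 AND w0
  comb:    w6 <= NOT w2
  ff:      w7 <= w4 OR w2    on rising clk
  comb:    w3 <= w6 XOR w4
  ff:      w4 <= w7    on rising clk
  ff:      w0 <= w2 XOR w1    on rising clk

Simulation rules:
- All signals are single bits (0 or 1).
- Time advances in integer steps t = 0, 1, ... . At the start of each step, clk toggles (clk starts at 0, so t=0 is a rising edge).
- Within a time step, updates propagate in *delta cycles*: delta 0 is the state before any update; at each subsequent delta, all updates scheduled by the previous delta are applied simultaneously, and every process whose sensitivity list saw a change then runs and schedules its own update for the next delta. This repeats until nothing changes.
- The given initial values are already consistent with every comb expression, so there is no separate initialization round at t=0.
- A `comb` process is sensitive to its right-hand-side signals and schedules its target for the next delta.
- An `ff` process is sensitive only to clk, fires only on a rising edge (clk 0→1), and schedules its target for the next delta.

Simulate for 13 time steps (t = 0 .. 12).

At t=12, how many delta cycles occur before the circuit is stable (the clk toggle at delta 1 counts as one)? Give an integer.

t=0 Δ0: w1=0 w2=0 w7=0 clk=0 w4=1 w0=0 w6=1 w3=0
  Δ1: clk:0→1
  Δ2: w7:0→1, w4:1→0
  Δ3: w3:0→1
  (3Δ to stable)
t=1 Δ0: w1=0 w2=0 w7=1 clk=1 w4=0 w0=0 w6=1 w3=1
  Δ1: clk:1→0
  (1Δ to stable)
t=2 Δ0: w1=0 w2=0 w7=1 clk=0 w4=0 w0=0 w6=1 w3=1
  Δ1: clk:0→1
  Δ2: w7:1→0, w4:0→1
  Δ3: w3:1→0
  (3Δ to stable)
t=3 Δ0: w1=0 w2=0 w7=0 clk=1 w4=1 w0=0 w6=1 w3=0
  Δ1: clk:1→0
  (1Δ to stable)
t=4 Δ0: w1=0 w2=0 w7=0 clk=0 w4=1 w0=0 w6=1 w3=0
  Δ1: clk:0→1
  Δ2: w7:0→1, w4:1→0
  Δ3: w3:0→1
  (3Δ to stable)
t=5 Δ0: w1=0 w2=0 w7=1 clk=1 w4=0 w0=0 w6=1 w3=1
  Δ1: clk:1→0
  (1Δ to stable)
t=6 Δ0: w1=0 w2=0 w7=1 clk=0 w4=0 w0=0 w6=1 w3=1
  Δ1: clk:0→1
  Δ2: w7:1→0, w4:0→1
  Δ3: w3:1→0
  (3Δ to stable)
t=7 Δ0: w1=0 w2=0 w7=0 clk=1 w4=1 w0=0 w6=1 w3=0
  Δ1: clk:1→0
  (1Δ to stable)
t=8 Δ0: w1=0 w2=0 w7=0 clk=0 w4=1 w0=0 w6=1 w3=0
  Δ1: clk:0→1
  Δ2: w7:0→1, w4:1→0
  Δ3: w3:0→1
  (3Δ to stable)
t=9 Δ0: w1=0 w2=0 w7=1 clk=1 w4=0 w0=0 w6=1 w3=1
  Δ1: clk:1→0
  (1Δ to stable)
t=10 Δ0: w1=0 w2=0 w7=1 clk=0 w4=0 w0=0 w6=1 w3=1
  Δ1: clk:0→1
  Δ2: w7:1→0, w4:0→1
  Δ3: w3:1→0
  (3Δ to stable)
t=11 Δ0: w1=0 w2=0 w7=0 clk=1 w4=1 w0=0 w6=1 w3=0
  Δ1: clk:1→0
  (1Δ to stable)
t=12 Δ0: w1=0 w2=0 w7=0 clk=0 w4=1 w0=0 w6=1 w3=0
  Δ1: clk:0→1
  Δ2: w7:0→1, w4:1→0
  Δ3: w3:0→1
  (3Δ to stable)

3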